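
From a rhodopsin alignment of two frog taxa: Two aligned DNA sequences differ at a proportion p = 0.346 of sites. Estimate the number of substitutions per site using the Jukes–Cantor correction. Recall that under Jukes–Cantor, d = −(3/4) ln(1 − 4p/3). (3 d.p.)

d = −(3/4) ln(1 − 4p/3) = −0.75 ln(1 − 0.461333) = −0.75 ln(0.538667)
  = −0.75 × (-0.618658) = 0.463994 substitutions/site.

0.464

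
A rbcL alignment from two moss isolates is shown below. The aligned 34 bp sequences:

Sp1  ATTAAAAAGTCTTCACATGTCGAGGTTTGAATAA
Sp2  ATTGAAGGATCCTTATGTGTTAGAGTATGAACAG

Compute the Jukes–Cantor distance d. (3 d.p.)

0.665

The sequences differ at 15 of 34 sites, so p = 15/34 ≈ 0.441176.
d = −(3/4) ln(1 − 4p/3) = −0.75 ln(1 − 0.588235) = −0.75 ln(0.411765)
  = −0.75 × (-0.887302) = 0.665477 substitutions/site.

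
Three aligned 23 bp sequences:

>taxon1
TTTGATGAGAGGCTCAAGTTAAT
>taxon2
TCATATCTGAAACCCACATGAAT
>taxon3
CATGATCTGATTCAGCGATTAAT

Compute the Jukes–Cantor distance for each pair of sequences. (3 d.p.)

taxon1–taxon2: 11/23 sites differ → p ≈ 0.478261, d = −0.75 ln(1 − 0.637681) = 0.761423 ≈ 0.761.
taxon1–taxon3: 11/23 sites differ → p ≈ 0.478261, d = −0.75 ln(1 − 0.637681) = 0.761423 ≈ 0.761.
taxon2–taxon3: 11/23 sites differ → p ≈ 0.478261, d = −0.75 ln(1 − 0.637681) = 0.761423 ≈ 0.761.

d(taxon1,taxon2) = 0.761, d(taxon1,taxon3) = 0.761, d(taxon2,taxon3) = 0.761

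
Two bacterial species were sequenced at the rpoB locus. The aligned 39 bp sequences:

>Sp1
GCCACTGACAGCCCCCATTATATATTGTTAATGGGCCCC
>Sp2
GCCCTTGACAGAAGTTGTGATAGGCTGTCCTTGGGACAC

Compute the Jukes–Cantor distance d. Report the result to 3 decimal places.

The sequences differ at 17 of 39 sites, so p = 17/39 ≈ 0.435897.
d = −(3/4) ln(1 − 4p/3) = −0.75 ln(1 − 0.581196) = −0.75 ln(0.418804)
  = −0.75 × (-0.870352) = 0.652764 substitutions/site.

0.653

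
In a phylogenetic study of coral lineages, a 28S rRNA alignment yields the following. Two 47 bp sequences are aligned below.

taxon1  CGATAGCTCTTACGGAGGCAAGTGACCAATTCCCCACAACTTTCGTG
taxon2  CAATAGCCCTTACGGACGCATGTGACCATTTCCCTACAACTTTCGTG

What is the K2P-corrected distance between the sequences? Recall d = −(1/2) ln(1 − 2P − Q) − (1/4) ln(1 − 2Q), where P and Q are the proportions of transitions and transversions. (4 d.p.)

0.1404

Of 47 sites, 3 differences are transitions and 3 are transversions, so P = 3/47 ≈ 0.06383 and Q = 3/47 ≈ 0.06383.
Under the Kimura two-parameter model, d = −½ ln(1 − 2P − Q) − ¼ ln(1 − 2Q).
1 − 2P − Q = 0.80851, giving −½ ln(0.80851) = 0.106281.
1 − 2Q = 0.87234, giving −¼ ln(0.87234) = 0.034144.
d = 0.106281 + 0.034144 = 0.140425.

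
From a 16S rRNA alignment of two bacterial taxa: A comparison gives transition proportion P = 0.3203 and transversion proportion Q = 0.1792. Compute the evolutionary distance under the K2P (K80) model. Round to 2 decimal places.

Under the Kimura two-parameter model, d = −½ ln(1 − 2P − Q) − ¼ ln(1 − 2Q).
1 − 2P − Q = 0.1802, giving −½ ln(0.1802) = 0.856844.
1 − 2Q = 0.6416, giving −¼ ln(0.6416) = 0.110948.
d = 0.856844 + 0.110948 = 0.967792.

0.97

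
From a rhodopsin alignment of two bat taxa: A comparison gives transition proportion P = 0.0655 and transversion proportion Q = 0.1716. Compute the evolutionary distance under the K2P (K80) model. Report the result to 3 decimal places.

Under the Kimura two-parameter model, d = −½ ln(1 − 2P − Q) − ¼ ln(1 − 2Q).
1 − 2P − Q = 0.6974, giving −½ ln(0.6974) = 0.180198.
1 − 2Q = 0.6568, giving −¼ ln(0.6568) = 0.105094.
d = 0.180198 + 0.105094 = 0.285292.

0.285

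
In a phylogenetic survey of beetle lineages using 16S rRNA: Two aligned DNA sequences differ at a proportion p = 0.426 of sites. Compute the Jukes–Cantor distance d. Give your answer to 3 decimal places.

d = −(3/4) ln(1 − 4p/3) = −0.75 ln(1 − 0.568) = −0.75 ln(0.432)
  = −0.75 × (-0.839330) = 0.629498 substitutions/site.

0.629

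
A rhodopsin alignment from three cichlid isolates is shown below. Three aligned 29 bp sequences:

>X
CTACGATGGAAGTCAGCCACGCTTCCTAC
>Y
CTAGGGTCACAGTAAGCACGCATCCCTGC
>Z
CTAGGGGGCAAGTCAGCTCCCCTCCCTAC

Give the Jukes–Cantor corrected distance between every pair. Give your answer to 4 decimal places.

d(X,Y) = 0.6829, d(X,Z) = 0.3439, d(Y,Z) = 0.4006

X–Y: 13/29 sites differ → p ≈ 0.448276, d = −0.75 ln(1 − 0.597701) = 0.682920 ≈ 0.6829.
X–Z: 8/29 sites differ → p ≈ 0.275862, d = −0.75 ln(1 − 0.367816) = 0.343931 ≈ 0.3439.
Y–Z: 9/29 sites differ → p ≈ 0.310345, d = −0.75 ln(1 − 0.413793) = 0.400562 ≈ 0.4006.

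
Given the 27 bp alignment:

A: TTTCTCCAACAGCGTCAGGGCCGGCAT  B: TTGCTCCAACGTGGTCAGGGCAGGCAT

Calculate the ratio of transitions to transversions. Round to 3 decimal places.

Transitions are A↔G and C↔T; transversions are all other mismatches.
Transitions: 1. Transversions: 4.
R = 1/4 = 0.250.

0.250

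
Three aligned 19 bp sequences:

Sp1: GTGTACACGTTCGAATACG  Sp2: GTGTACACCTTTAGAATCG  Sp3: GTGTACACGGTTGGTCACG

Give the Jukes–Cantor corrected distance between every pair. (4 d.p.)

Sp1–Sp2: 6/19 sites differ → p ≈ 0.315789, d = −0.75 ln(1 − 0.421052) = 0.409907 ≈ 0.4099.
Sp1–Sp3: 5/19 sites differ → p ≈ 0.263158, d = −0.75 ln(1 − 0.350877) = 0.324100 ≈ 0.3241.
Sp2–Sp3: 6/19 sites differ → p ≈ 0.315789, d = −0.75 ln(1 − 0.421052) = 0.409907 ≈ 0.4099.

d(Sp1,Sp2) = 0.4099, d(Sp1,Sp3) = 0.3241, d(Sp2,Sp3) = 0.4099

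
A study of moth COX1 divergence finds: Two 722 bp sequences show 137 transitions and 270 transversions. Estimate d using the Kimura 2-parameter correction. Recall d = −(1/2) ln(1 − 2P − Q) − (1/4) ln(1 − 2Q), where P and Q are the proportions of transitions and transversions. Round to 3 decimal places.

1.045

P = 137/722 ≈ 0.189751 and Q = 270/722 ≈ 0.373961.
Under the Kimura two-parameter model, d = −½ ln(1 − 2P − Q) − ¼ ln(1 − 2Q).
1 − 2P − Q = 0.246537, giving −½ ln(0.246537) = 0.700122.
1 − 2Q = 0.252078, giving −¼ ln(0.252078) = 0.344504.
d = 0.700122 + 0.344504 = 1.044626.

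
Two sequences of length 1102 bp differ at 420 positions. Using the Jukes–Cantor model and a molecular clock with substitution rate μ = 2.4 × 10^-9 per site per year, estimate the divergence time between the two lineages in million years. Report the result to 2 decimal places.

110.88

p = 420/1102 ≈ 0.381125.
d = −(3/4) ln(1 − 4p/3) = −0.75 ln(1 − 0.508167) = −0.75 ln(0.491833)
  = −0.75 × (-0.709616) = 0.532212 substitutions/site.
Under a molecular clock d = 2μt, so t = d/(2μ) = 0.532212 / (2 × 2.4 × 10^-9) = 110.88 million years.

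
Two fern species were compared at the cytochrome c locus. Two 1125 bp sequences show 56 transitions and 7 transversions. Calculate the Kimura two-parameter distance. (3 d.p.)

0.059

P = 56/1125 ≈ 0.049778 and Q = 7/1125 ≈ 0.006222.
Under the Kimura two-parameter model, d = −½ ln(1 − 2P − Q) − ¼ ln(1 − 2Q).
1 − 2P − Q = 0.894222, giving −½ ln(0.894222) = 0.055901.
1 − 2Q = 0.987556, giving −¼ ln(0.987556) = 0.003131.
d = 0.055901 + 0.003131 = 0.059032.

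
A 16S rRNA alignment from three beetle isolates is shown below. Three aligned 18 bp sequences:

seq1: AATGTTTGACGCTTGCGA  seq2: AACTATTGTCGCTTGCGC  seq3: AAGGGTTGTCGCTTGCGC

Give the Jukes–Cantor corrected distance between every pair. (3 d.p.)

d(seq1,seq2) = 0.347, d(seq1,seq3) = 0.264, d(seq2,seq3) = 0.188

seq1–seq2: 5/18 sites differ → p ≈ 0.277778, d = −0.75 ln(1 − 0.370371) = 0.346968 ≈ 0.347.
seq1–seq3: 4/18 sites differ → p ≈ 0.222222, d = −0.75 ln(1 − 0.296296) = 0.263548 ≈ 0.264.
seq2–seq3: 3/18 sites differ → p ≈ 0.166667, d = −0.75 ln(1 − 0.222223) = 0.188487 ≈ 0.188.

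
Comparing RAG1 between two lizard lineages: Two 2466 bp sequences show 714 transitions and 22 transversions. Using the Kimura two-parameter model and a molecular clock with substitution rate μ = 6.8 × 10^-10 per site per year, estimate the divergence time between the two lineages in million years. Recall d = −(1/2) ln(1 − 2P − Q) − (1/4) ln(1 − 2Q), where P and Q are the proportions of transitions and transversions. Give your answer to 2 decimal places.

P = 714/2466 ≈ 0.289538 and Q = 22/2466 ≈ 0.008921.
Under the Kimura two-parameter model, d = −½ ln(1 − 2P − Q) − ¼ ln(1 − 2Q).
1 − 2P − Q = 0.412003, giving −½ ln(0.412003) = 0.443362.
1 − 2Q = 0.982158, giving −¼ ln(0.982158) = 0.004501.
d = 0.443362 + 0.004501 = 0.447863.
Under a molecular clock d = 2μt, so t = d/(2μ) = 0.447863 / (2 × 6.8 × 10^-10) = 329.31 million years.

329.31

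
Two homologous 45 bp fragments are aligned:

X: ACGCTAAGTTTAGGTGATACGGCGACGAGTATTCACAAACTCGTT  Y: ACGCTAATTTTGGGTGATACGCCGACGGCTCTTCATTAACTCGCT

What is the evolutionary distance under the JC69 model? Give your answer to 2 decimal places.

0.23

The sequences differ at 9 of 45 sites (8, 12, 22, 28, 29, 31, 36, 37, 44), so p = 9/45 = 0.2.
d = −(3/4) ln(1 − 4p/3) = −0.75 ln(1 − 0.266667) = −0.75 ln(0.733333)
  = −0.75 × (-0.310155) = 0.232616 substitutions/site.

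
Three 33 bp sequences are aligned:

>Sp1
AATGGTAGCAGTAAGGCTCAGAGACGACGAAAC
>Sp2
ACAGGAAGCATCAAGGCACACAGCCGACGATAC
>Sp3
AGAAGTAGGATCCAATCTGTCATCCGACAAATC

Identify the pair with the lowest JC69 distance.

Sp1 and Sp2

Sp1–Sp2: 9/33 differ, p = 0.273, d = 0.339.
Sp1–Sp3: 16/33 differ, p = 0.485, d = 0.780.
Sp2–Sp3: 14/33 differ, p = 0.424, d = 0.625.
The smallest distance is between Sp1 and Sp2.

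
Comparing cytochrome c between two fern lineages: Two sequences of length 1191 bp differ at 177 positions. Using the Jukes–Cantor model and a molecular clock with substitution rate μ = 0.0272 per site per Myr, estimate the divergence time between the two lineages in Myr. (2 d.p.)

p = 177/1191 ≈ 0.148615.
d = −(3/4) ln(1 − 4p/3) = −0.75 ln(1 − 0.198153) = −0.75 ln(0.801847)
  = −0.75 × (-0.220837) = 0.165628 substitutions/site.
Under a molecular clock d = 2μt, so t = d/(2μ) = 0.165628 / (2 × 0.0272) = 3.04 Myr.

3.04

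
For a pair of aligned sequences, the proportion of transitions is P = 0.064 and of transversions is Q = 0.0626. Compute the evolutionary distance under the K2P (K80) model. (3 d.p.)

Under the Kimura two-parameter model, d = −½ ln(1 − 2P − Q) − ¼ ln(1 − 2Q).
1 − 2P − Q = 0.8094, giving −½ ln(0.8094) = 0.105731.
1 − 2Q = 0.8748, giving −¼ ln(0.8748) = 0.033440.
d = 0.105731 + 0.033440 = 0.139171.

0.139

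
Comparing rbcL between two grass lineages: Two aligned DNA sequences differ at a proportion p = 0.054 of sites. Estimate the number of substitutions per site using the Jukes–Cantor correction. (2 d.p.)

d = −(3/4) ln(1 − 4p/3) = −0.75 ln(1 − 0.072) = −0.75 ln(0.928)
  = −0.75 × (-0.074724) = 0.056043 substitutions/site.

0.06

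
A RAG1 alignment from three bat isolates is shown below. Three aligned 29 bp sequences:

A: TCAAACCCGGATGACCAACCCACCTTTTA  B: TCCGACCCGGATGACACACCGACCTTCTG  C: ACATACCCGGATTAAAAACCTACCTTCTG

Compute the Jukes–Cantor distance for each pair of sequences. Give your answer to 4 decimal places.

A–B: 7/29 sites differ → p ≈ 0.241379, d = −0.75 ln(1 − 0.321839) = 0.291278 ≈ 0.2913.
A–C: 8/29 sites differ → p ≈ 0.275862, d = −0.75 ln(1 − 0.367816) = 0.343931 ≈ 0.3439.
B–C: 7/29 sites differ → p ≈ 0.241379, d = −0.75 ln(1 − 0.321839) = 0.291278 ≈ 0.2913.

d(A,B) = 0.2913, d(A,C) = 0.3439, d(B,C) = 0.2913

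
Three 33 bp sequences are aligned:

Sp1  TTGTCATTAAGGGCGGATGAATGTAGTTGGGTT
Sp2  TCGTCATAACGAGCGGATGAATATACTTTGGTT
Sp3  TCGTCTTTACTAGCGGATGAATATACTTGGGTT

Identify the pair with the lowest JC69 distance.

Sp2 and Sp3

Sp1–Sp2: 7/33 differ, p = 0.212, d = 0.249.
Sp1–Sp3: 7/33 differ, p = 0.212, d = 0.249.
Sp2–Sp3: 4/33 differ, p = 0.121, d = 0.132.
The smallest distance is between Sp2 and Sp3.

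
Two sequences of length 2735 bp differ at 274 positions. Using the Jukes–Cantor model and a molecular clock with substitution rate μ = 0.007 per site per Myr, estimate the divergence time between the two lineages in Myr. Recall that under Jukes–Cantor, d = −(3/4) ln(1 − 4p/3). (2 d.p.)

p = 274/2735 ≈ 0.100183.
d = −(3/4) ln(1 − 4p/3) = −0.75 ln(1 − 0.133577) = −0.75 ln(0.866423)
  = −0.75 × (-0.143382) = 0.107537 substitutions/site.
Under a molecular clock d = 2μt, so t = d/(2μ) = 0.107537 / (2 × 0.007) = 7.68 Myr.

7.68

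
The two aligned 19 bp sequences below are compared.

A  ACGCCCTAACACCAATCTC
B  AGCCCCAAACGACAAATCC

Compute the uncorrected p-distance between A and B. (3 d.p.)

0.421

The sequences differ at 8 of 19 positions (sites 2, 3, 7, 11, 12, 16, 17, 18).
p = 8/19 = 0.421052… ≈ 0.421 (to 3 d.p.).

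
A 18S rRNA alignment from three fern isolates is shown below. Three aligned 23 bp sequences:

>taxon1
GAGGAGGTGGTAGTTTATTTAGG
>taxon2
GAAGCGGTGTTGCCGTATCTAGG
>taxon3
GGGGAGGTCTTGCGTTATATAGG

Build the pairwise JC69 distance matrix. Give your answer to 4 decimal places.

d(taxon1,taxon2) = 0.4674, d(taxon1,taxon3) = 0.3904, d(taxon2,taxon3) = 0.3904

taxon1–taxon2: 8/23 sites differ → p ≈ 0.347826, d = −0.75 ln(1 − 0.463768) = 0.467391 ≈ 0.4674.
taxon1–taxon3: 7/23 sites differ → p ≈ 0.304348, d = −0.75 ln(1 − 0.405797) = 0.390401 ≈ 0.3904.
taxon2–taxon3: 7/23 sites differ → p ≈ 0.304348, d = −0.75 ln(1 − 0.405797) = 0.390401 ≈ 0.3904.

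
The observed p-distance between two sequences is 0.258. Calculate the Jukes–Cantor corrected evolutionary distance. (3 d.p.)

d = −(3/4) ln(1 − 4p/3) = −0.75 ln(1 − 0.344) = −0.75 ln(0.656)
  = −0.75 × (-0.421594) = 0.316196 substitutions/site.

0.316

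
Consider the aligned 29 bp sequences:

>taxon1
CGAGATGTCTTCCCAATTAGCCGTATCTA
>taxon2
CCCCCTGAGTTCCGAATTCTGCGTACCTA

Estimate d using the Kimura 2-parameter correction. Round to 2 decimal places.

Of 29 sites, 1 differences are transitions and 10 are transversions, so P = 1/29 ≈ 0.034483 and Q = 10/29 ≈ 0.344828.
Under the Kimura two-parameter model, d = −½ ln(1 − 2P − Q) − ¼ ln(1 − 2Q).
1 − 2P − Q = 0.586206, giving −½ ln(0.586206) = 0.267042.
1 − 2Q = 0.310344, giving −¼ ln(0.310344) = 0.292518.
d = 0.267042 + 0.292518 = 0.559560.

0.56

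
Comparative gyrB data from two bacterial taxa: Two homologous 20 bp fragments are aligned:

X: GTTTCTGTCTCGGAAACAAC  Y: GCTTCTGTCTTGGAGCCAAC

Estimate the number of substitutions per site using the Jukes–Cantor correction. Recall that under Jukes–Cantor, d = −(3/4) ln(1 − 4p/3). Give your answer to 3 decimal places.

0.233

The sequences differ at 4 of 20 sites (2, 11, 15, 16), so p = 4/20 = 0.2.
d = −(3/4) ln(1 − 4p/3) = −0.75 ln(1 − 0.266667) = −0.75 ln(0.733333)
  = −0.75 × (-0.310155) = 0.232616 substitutions/site.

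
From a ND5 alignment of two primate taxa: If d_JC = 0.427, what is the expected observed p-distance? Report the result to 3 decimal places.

0.326

p = (3/4)(1 − e^(−4d/3)) = 0.75 × (1 − e^(-0.569333)) = 0.75 × (1 − 0.565903) = 0.325573.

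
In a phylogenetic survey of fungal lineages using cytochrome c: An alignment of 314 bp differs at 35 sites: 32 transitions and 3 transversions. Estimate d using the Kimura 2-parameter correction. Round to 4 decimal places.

P = 32/314 ≈ 0.101911 and Q = 3/314 ≈ 0.009554.
Under the Kimura two-parameter model, d = −½ ln(1 − 2P − Q) − ¼ ln(1 − 2Q).
1 − 2P − Q = 0.786624, giving −½ ln(0.786624) = 0.120002.
1 − 2Q = 0.980892, giving −¼ ln(0.980892) = 0.004823.
d = 0.120002 + 0.004823 = 0.124825.

0.1248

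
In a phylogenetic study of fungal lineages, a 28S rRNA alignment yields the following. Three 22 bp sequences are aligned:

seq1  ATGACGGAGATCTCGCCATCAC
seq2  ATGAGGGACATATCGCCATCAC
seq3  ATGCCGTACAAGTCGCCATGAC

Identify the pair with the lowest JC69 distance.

seq1 and seq2

seq1–seq2: 3/22 differ, p = 0.136, d = 0.151.
seq1–seq3: 6/22 differ, p = 0.273, d = 0.339.
seq2–seq3: 6/22 differ, p = 0.273, d = 0.339.
The smallest distance is between seq1 and seq2.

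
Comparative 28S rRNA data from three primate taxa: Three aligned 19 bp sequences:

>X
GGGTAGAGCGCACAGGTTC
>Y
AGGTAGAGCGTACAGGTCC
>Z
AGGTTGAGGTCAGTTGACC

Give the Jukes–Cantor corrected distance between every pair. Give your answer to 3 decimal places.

X–Y: 3/19 sites differ → p ≈ 0.157895, d = −0.75 ln(1 − 0.210527) = 0.177292 ≈ 0.177.
X–Z: 9/19 sites differ → p ≈ 0.473684, d = −0.75 ln(1 − 0.631579) = 0.748897 ≈ 0.749.
Y–Z: 8/19 sites differ → p ≈ 0.421053, d = −0.75 ln(1 − 0.561404) = 0.618132 ≈ 0.618.

d(X,Y) = 0.177, d(X,Z) = 0.749, d(Y,Z) = 0.618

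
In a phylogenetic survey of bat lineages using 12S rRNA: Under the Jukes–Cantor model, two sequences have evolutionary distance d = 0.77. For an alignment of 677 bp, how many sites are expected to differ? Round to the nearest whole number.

Invert JC69: p = (3/4)(1 − e^(−4d/3)) = 0.75 × (1 − e^(-1.026667)) = 0.75 × (1 − 0.358199) = 0.481351.
Expected differing sites = pL ≈ 0.481351 × 677 = 325.874627 ≈ 326.

326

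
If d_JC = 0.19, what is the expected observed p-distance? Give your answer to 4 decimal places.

p = (3/4)(1 − e^(−4d/3)) = 0.75 × (1 − e^(-0.253333)) = 0.75 × (1 − 0.776209) = 0.167843.

0.1678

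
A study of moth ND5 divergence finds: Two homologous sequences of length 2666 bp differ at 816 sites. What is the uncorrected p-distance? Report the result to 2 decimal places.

0.31

p = 816/2666 = 0.306076… ≈ 0.31 (to 2 d.p.).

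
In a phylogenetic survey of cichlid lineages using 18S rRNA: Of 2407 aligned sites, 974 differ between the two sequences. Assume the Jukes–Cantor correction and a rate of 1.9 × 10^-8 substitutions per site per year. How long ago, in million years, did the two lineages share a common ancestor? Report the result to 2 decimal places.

p = 974/2407 ≈ 0.404653.
d = −(3/4) ln(1 − 4p/3) = −0.75 ln(1 − 0.539537) = −0.75 ln(0.460463)
  = −0.75 × (-0.775523) = 0.581642 substitutions/site.
Under a molecular clock d = 2μt, so t = d/(2μ) = 0.581642 / (2 × 1.9 × 10^-8) = 15.31 million years.

15.31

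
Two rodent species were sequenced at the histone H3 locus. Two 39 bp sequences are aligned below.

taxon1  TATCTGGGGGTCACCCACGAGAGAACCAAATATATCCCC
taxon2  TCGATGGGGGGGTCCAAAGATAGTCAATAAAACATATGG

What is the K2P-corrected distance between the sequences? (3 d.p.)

1.056

Of 39 sites, 2 differences are transitions and 18 are transversions, so P = 2/39 ≈ 0.051282 and Q = 18/39 ≈ 0.461538.
Under the Kimura two-parameter model, d = −½ ln(1 − 2P − Q) − ¼ ln(1 − 2Q).
1 − 2P − Q = 0.435898, giving −½ ln(0.435898) = 0.415174.
1 − 2Q = 0.076924, giving −¼ ln(0.076924) = 0.641234.
d = 0.415174 + 0.641234 = 1.056408.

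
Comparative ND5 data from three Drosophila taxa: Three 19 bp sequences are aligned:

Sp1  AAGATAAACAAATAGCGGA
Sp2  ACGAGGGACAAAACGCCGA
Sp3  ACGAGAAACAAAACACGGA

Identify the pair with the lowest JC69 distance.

Sp1–Sp2: 7/19 differ, p = 0.368, d = 0.507.
Sp1–Sp3: 5/19 differ, p = 0.263, d = 0.324.
Sp2–Sp3: 4/19 differ, p = 0.211, d = 0.247.
The smallest distance is between Sp2 and Sp3.

Sp2 and Sp3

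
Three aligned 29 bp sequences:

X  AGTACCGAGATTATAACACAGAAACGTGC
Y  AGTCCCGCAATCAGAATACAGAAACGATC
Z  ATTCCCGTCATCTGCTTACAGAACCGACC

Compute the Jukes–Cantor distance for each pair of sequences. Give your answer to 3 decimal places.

X–Y: 8/29 sites differ → p ≈ 0.275862, d = −0.75 ln(1 − 0.367816) = 0.343931 ≈ 0.344.
X–Z: 13/29 sites differ → p ≈ 0.448276, d = −0.75 ln(1 − 0.597701) = 0.682920 ≈ 0.683.
Y–Z: 8/29 sites differ → p ≈ 0.275862, d = −0.75 ln(1 − 0.367816) = 0.343931 ≈ 0.344.

d(X,Y) = 0.344, d(X,Z) = 0.683, d(Y,Z) = 0.344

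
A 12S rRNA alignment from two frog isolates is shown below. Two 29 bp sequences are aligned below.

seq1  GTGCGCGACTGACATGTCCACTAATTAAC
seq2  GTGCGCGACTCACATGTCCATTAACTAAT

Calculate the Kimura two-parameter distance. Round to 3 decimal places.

Of 29 sites, 3 differences are transitions and 1 are transversions, so P = 3/29 ≈ 0.103448 and Q = 1/29 ≈ 0.034483.
Under the Kimura two-parameter model, d = −½ ln(1 − 2P − Q) − ¼ ln(1 − 2Q).
1 − 2P − Q = 0.758621, giving −½ ln(0.758621) = 0.138126.
1 − 2Q = 0.931034, giving −¼ ln(0.931034) = 0.017865.
d = 0.138126 + 0.017865 = 0.155991.

0.156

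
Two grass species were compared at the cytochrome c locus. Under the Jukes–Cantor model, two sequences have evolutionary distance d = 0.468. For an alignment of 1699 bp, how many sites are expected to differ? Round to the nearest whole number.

Invert JC69: p = (3/4)(1 − e^(−4d/3)) = 0.75 × (1 − e^(-0.624)) = 0.75 × (1 − 0.535797) = 0.348152.
Expected differing sites = pL ≈ 0.348152 × 1699 = 591.510248 ≈ 592.

592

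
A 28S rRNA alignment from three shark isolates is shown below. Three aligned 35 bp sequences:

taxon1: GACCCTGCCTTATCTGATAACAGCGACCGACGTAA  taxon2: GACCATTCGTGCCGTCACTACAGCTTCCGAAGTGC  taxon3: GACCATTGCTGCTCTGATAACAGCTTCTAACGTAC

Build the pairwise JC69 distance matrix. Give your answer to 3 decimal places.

d(taxon1,taxon2) = 0.635, d(taxon1,taxon3) = 0.360, d(taxon2,taxon3) = 0.407

taxon1–taxon2: 15/35 sites differ → p ≈ 0.428571, d = −0.75 ln(1 − 0.571428) = 0.635472 ≈ 0.635.
taxon1–taxon3: 10/35 sites differ → p ≈ 0.285714, d = −0.75 ln(1 − 0.380952) = 0.359679 ≈ 0.360.
taxon2–taxon3: 11/35 sites differ → p ≈ 0.314286, d = −0.75 ln(1 − 0.419048) = 0.407315 ≈ 0.407.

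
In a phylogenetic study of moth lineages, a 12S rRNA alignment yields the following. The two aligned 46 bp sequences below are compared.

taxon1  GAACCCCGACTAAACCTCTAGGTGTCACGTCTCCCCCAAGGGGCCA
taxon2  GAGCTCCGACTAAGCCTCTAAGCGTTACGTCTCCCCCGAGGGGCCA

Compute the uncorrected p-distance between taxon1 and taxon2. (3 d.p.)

0.152

The sequences differ at 7 of 46 positions (sites 3, 5, 14, 21, 23, 26, 38).
p = 7/46 = 0.152173… ≈ 0.152 (to 3 d.p.).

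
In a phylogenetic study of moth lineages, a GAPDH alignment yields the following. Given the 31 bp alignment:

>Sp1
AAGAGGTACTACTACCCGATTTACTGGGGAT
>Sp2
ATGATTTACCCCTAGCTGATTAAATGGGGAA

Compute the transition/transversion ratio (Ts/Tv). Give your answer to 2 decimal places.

0.25

Transitions are A↔G and C↔T; transversions are all other mismatches.
Transitions: 2. Transversions: 8.
R = 2/8 = 0.25.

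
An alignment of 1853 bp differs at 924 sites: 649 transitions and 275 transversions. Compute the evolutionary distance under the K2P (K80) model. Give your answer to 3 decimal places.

P = 649/1853 ≈ 0.350243 and Q = 275/1853 ≈ 0.148408.
Under the Kimura two-parameter model, d = −½ ln(1 − 2P − Q) − ¼ ln(1 − 2Q).
1 − 2P − Q = 0.151106, giving −½ ln(0.151106) = 0.944887.
1 − 2Q = 0.703184, giving −¼ ln(0.703184) = 0.088034.
d = 0.944887 + 0.088034 = 1.032921.

1.033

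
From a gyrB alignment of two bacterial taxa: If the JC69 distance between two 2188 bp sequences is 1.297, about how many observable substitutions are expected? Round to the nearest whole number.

Invert JC69: p = (3/4)(1 − e^(−4d/3)) = 0.75 × (1 − e^(-1.729333)) = 0.75 × (1 − 0.177403) = 0.616948.
Expected differing sites = pL ≈ 0.616948 × 2188 = 1349.882224 ≈ 1350.

1350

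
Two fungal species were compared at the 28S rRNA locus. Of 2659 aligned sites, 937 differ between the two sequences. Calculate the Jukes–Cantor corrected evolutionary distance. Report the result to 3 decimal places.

0.476

p = 937/2659 ≈ 0.352388.
d = −(3/4) ln(1 − 4p/3) = −0.75 ln(1 − 0.469851) = −0.75 ln(0.530149)
  = −0.75 × (-0.634597) = 0.475948 substitutions/site.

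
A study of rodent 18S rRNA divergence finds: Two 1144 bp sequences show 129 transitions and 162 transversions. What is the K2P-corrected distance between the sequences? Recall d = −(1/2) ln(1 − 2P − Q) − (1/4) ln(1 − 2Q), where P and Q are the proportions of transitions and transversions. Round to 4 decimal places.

P = 129/1144 ≈ 0.112762 and Q = 162/1144 ≈ 0.141608.
Under the Kimura two-parameter model, d = −½ ln(1 − 2P − Q) − ¼ ln(1 − 2Q).
1 − 2P − Q = 0.632868, giving −½ ln(0.632868) = 0.228747.
1 − 2Q = 0.716784, giving −¼ ln(0.716784) = 0.083245.
d = 0.228747 + 0.083245 = 0.311992.

0.3120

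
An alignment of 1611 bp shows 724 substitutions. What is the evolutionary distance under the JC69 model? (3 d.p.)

0.686

p = 724/1611 ≈ 0.44941.
d = −(3/4) ln(1 − 4p/3) = −0.75 ln(1 − 0.599213) = −0.75 ln(0.400787)
  = −0.75 × (-0.914325) = 0.685744 substitutions/site.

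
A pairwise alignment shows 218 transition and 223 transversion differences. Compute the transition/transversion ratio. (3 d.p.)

R = 218/223 = 0.977578… ≈ 0.978 (to 3 d.p.).

0.978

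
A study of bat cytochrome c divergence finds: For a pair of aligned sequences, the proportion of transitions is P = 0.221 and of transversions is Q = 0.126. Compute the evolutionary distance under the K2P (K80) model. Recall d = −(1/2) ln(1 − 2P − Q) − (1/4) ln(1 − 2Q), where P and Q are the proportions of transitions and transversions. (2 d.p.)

0.49

Under the Kimura two-parameter model, d = −½ ln(1 − 2P − Q) − ¼ ln(1 − 2Q).
1 − 2P − Q = 0.432, giving −½ ln(0.432) = 0.419665.
1 − 2Q = 0.748, giving −¼ ln(0.748) = 0.072588.
d = 0.419665 + 0.072588 = 0.492253.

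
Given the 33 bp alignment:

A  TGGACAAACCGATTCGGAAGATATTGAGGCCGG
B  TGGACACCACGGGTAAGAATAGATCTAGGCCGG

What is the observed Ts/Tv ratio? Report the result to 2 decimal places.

Transitions are A↔G and C↔T; transversions are all other mismatches.
Transitions: 3. Transversions: 8.
R = 3/8 = 0.375 ≈ 0.38 (to 2 d.p.).

0.38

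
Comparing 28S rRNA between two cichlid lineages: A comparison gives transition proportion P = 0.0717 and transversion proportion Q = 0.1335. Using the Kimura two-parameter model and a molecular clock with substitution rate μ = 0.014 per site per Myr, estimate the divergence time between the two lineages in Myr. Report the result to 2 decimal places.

Under the Kimura two-parameter model, d = −½ ln(1 − 2P − Q) − ¼ ln(1 − 2Q).
1 − 2P − Q = 0.7231, giving −½ ln(0.7231) = 0.162104.
1 − 2Q = 0.733, giving −¼ ln(0.733) = 0.077652.
d = 0.162104 + 0.077652 = 0.239756.
Under a molecular clock d = 2μt, so t = d/(2μ) = 0.239756 / (2 × 0.014) = 8.56 Myr.

8.56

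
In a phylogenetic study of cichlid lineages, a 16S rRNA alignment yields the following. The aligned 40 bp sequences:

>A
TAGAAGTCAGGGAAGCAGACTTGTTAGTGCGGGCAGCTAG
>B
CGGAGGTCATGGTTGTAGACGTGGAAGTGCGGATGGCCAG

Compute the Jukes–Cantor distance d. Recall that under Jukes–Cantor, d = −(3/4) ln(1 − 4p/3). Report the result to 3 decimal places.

0.471

The sequences differ at 14 of 40 sites, so p = 14/40 = 0.35.
d = −(3/4) ln(1 − 4p/3) = −0.75 ln(1 − 0.466667) = −0.75 ln(0.533333)
  = −0.75 × (-0.628609) = 0.471457 substitutions/site.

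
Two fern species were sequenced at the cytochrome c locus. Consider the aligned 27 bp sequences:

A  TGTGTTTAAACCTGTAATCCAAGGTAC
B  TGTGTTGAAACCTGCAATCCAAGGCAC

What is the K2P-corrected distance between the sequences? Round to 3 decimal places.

0.122

Of 27 sites, 2 differences are transitions and 1 are transversions, so P = 2/27 ≈ 0.074074 and Q = 1/27 ≈ 0.037037.
Under the Kimura two-parameter model, d = −½ ln(1 − 2P − Q) − ¼ ln(1 − 2Q).
1 − 2P − Q = 0.814815, giving −½ ln(0.814815) = 0.102397.
1 − 2Q = 0.925926, giving −¼ ln(0.925926) = 0.019240.
d = 0.102397 + 0.019240 = 0.121637.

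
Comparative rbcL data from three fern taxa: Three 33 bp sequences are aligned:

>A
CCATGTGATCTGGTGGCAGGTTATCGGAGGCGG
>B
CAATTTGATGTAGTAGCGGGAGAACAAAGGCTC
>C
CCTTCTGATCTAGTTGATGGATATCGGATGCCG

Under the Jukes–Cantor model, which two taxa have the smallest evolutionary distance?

A–B: 13/33 differ, p = 0.394, d = 0.559.
A–C: 9/33 differ, p = 0.273, d = 0.339.
B–C: 14/33 differ, p = 0.424, d = 0.625.
The smallest distance is between A and C.

A and C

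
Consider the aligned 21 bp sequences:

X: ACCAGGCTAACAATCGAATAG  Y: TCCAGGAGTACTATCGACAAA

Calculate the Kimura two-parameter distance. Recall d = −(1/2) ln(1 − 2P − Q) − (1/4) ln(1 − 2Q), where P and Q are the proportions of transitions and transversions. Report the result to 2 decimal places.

Of 21 sites, 1 differences are transitions and 7 are transversions, so P = 1/21 ≈ 0.047619 and Q = 7/21 ≈ 0.333333.
Under the Kimura two-parameter model, d = −½ ln(1 − 2P − Q) − ¼ ln(1 − 2Q).
1 − 2P − Q = 0.571429, giving −½ ln(0.571429) = 0.279808.
1 − 2Q = 0.333334, giving −¼ ln(0.333334) = 0.274653.
d = 0.279808 + 0.274653 = 0.554461.

0.55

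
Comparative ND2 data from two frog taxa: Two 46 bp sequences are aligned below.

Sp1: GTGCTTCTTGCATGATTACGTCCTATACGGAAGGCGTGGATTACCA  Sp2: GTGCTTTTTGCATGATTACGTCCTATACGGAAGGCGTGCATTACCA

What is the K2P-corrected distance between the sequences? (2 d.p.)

Of 46 sites, 1 differences are transitions and 1 are transversions, so P = 1/46 ≈ 0.021739 and Q = 1/46 ≈ 0.021739.
Under the Kimura two-parameter model, d = −½ ln(1 − 2P − Q) − ¼ ln(1 − 2Q).
1 − 2P − Q = 0.934783, giving −½ ln(0.934783) = 0.033720.
1 − 2Q = 0.956522, giving −¼ ln(0.956522) = 0.011113.
d = 0.033720 + 0.011113 = 0.044833.

0.04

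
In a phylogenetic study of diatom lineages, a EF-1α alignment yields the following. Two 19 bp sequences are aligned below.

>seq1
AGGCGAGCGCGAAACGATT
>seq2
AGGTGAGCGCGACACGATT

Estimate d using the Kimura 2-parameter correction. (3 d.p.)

Of 19 sites, 1 differences are transitions and 1 are transversions, so P = 1/19 ≈ 0.052632 and Q = 1/19 ≈ 0.052632.
Under the Kimura two-parameter model, d = −½ ln(1 − 2P − Q) − ¼ ln(1 − 2Q).
1 − 2P − Q = 0.842104, giving −½ ln(0.842104) = 0.085926.
1 − 2Q = 0.894736, giving −¼ ln(0.894736) = 0.027807.
d = 0.085926 + 0.027807 = 0.113733.

0.114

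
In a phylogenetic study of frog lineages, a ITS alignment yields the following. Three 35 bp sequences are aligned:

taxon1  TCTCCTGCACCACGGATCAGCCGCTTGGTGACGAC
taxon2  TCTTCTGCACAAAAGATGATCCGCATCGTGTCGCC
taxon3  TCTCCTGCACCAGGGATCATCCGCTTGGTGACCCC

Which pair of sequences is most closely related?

taxon1 and taxon3

taxon1–taxon2: 10/35 differ, p = 0.286, d = 0.360.
taxon1–taxon3: 4/35 differ, p = 0.114, d = 0.124.
taxon2–taxon3: 9/35 differ, p = 0.257, d = 0.315.
The smallest distance is between taxon1 and taxon3.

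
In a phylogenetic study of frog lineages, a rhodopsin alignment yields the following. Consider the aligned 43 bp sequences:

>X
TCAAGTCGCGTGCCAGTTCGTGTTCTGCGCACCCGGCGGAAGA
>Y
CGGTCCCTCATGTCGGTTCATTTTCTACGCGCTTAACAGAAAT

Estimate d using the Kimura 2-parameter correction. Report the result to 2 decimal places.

Of 43 sites, 15 differences are transitions and 6 are transversions, so P = 15/43 ≈ 0.348837 and Q = 6/43 ≈ 0.139535.
Under the Kimura two-parameter model, d = −½ ln(1 − 2P − Q) − ¼ ln(1 − 2Q).
1 − 2P − Q = 0.162791, giving −½ ln(0.162791) = 0.907644.
1 − 2Q = 0.72093, giving −¼ ln(0.72093) = 0.081803.
d = 0.907644 + 0.081803 = 0.989447.

0.99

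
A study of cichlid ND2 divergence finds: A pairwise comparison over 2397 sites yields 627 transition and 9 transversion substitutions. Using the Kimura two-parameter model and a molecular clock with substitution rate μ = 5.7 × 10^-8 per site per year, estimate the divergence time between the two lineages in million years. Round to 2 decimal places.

3.30

P = 627/2397 ≈ 0.261577 and Q = 9/2397 ≈ 0.003755.
Under the Kimura two-parameter model, d = −½ ln(1 − 2P − Q) − ¼ ln(1 − 2Q).
1 − 2P − Q = 0.473091, giving −½ ln(0.473091) = 0.374234.
1 − 2Q = 0.99249, giving −¼ ln(0.99249) = 0.001885.
d = 0.374234 + 0.001885 = 0.376119.
Under a molecular clock d = 2μt, so t = d/(2μ) = 0.376119 / (2 × 5.7 × 10^-8) = 3.30 million years.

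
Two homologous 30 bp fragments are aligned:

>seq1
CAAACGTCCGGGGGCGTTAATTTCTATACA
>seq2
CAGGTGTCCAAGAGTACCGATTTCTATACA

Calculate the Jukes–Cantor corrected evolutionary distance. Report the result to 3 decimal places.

The sequences differ at 11 of 30 sites, so p = 11/30 ≈ 0.366667.
d = −(3/4) ln(1 − 4p/3) = −0.75 ln(1 − 0.488889) = −0.75 ln(0.511111)
  = −0.75 × (-0.671168) = 0.503376 substitutions/site.

0.503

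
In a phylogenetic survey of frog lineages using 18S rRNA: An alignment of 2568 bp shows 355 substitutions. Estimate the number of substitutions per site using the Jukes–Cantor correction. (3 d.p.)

p = 355/2568 ≈ 0.13824.
d = −(3/4) ln(1 − 4p/3) = −0.75 ln(1 − 0.18432) = −0.75 ln(0.81568)
  = −0.75 × (-0.203733) = 0.152800 substitutions/site.

0.153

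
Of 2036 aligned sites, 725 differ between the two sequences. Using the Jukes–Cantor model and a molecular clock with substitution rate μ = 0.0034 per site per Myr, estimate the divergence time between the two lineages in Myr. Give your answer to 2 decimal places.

p = 725/2036 ≈ 0.35609.
d = −(3/4) ln(1 − 4p/3) = −0.75 ln(1 − 0.474787) = −0.75 ln(0.525213)
  = −0.75 × (-0.643951) = 0.482963 substitutions/site.
Under a molecular clock d = 2μt, so t = d/(2μ) = 0.482963 / (2 × 0.0034) = 71.02 Myr.

71.02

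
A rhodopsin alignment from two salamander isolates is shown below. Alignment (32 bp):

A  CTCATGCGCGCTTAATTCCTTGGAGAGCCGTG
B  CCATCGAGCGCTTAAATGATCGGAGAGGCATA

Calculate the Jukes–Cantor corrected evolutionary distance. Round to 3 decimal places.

The sequences differ at 12 of 32 sites, so p = 12/32 = 0.375.
d = −(3/4) ln(1 − 4p/3) = −0.75 ln(1 − 0.5) = −0.75 ln(0.5)
  = −0.75 × (-0.693147) = 0.519860 substitutions/site.

0.520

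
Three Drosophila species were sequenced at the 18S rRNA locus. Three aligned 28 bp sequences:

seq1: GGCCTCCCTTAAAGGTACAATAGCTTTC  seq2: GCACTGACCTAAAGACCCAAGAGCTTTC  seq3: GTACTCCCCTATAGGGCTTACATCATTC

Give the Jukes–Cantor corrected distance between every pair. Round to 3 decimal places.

seq1–seq2: 9/28 sites differ → p ≈ 0.321429, d = −0.75 ln(1 − 0.428572) = 0.419713 ≈ 0.420.
seq1–seq3: 11/28 sites differ → p ≈ 0.392857, d = −0.75 ln(1 − 0.523809) = 0.556452 ≈ 0.556.
seq2–seq3: 11/28 sites differ → p ≈ 0.392857, d = −0.75 ln(1 − 0.523809) = 0.556452 ≈ 0.556.

d(seq1,seq2) = 0.420, d(seq1,seq3) = 0.556, d(seq2,seq3) = 0.556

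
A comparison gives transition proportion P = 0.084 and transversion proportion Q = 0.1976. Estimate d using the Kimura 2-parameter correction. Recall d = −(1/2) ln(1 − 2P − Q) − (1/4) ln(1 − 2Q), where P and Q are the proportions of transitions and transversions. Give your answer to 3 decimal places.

0.353

Under the Kimura two-parameter model, d = −½ ln(1 − 2P − Q) − ¼ ln(1 − 2Q).
1 − 2P − Q = 0.6344, giving −½ ln(0.6344) = 0.227538.
1 − 2Q = 0.6048, giving −¼ ln(0.6048) = 0.125714.
d = 0.227538 + 0.125714 = 0.353252.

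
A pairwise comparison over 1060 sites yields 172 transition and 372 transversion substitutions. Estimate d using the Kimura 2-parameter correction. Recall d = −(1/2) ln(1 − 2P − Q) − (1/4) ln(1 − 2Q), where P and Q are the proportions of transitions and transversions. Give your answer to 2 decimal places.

0.87

P = 172/1060 ≈ 0.162264 and Q = 372/1060 ≈ 0.350943.
Under the Kimura two-parameter model, d = −½ ln(1 − 2P − Q) − ¼ ln(1 − 2Q).
1 − 2P − Q = 0.324529, giving −½ ln(0.324529) = 0.562690.
1 − 2Q = 0.298114, giving −¼ ln(0.298114) = 0.302570.
d = 0.562690 + 0.302570 = 0.865260.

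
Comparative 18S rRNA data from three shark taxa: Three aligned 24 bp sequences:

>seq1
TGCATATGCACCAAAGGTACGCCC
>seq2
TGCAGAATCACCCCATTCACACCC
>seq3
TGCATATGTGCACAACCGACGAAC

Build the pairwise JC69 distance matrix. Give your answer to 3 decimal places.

seq1–seq2: 9/24 sites differ → p = 0.375, d = −0.75 ln(1 − 0.5) = 0.519860 ≈ 0.520.
seq1–seq3: 9/24 sites differ → p = 0.375, d = −0.75 ln(1 − 0.5) = 0.519860 ≈ 0.520.
seq2–seq3: 13/24 sites differ → p ≈ 0.541667, d = −0.75 ln(1 − 0.722223) = 0.960702 ≈ 0.961.

d(seq1,seq2) = 0.520, d(seq1,seq3) = 0.520, d(seq2,seq3) = 0.961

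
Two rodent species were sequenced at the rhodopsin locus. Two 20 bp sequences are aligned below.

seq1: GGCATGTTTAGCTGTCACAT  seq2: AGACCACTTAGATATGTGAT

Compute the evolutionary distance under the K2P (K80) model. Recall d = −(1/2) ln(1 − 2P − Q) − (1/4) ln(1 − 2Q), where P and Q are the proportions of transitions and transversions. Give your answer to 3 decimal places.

1.034

Of 20 sites, 5 differences are transitions and 6 are transversions, so P = 5/20 = 0.25 and Q = 6/20 = 0.3.
Under the Kimura two-parameter model, d = −½ ln(1 − 2P − Q) − ¼ ln(1 − 2Q).
1 − 2P − Q = 0.2, giving −½ ln(0.2) = 0.804719.
1 − 2Q = 0.4, giving −¼ ln(0.4) = 0.229073.
d = 0.804719 + 0.229073 = 1.033792.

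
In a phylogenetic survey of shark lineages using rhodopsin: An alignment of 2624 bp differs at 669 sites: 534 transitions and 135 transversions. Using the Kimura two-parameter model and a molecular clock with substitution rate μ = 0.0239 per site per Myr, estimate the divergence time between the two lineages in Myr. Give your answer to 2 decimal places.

6.98

P = 534/2624 ≈ 0.203506 and Q = 135/2624 ≈ 0.051448.
Under the Kimura two-parameter model, d = −½ ln(1 − 2P − Q) − ¼ ln(1 − 2Q).
1 − 2P − Q = 0.54154, giving −½ ln(0.54154) = 0.306669.
1 − 2Q = 0.897104, giving −¼ ln(0.897104) = 0.027146.
d = 0.306669 + 0.027146 = 0.333815.
Under a molecular clock d = 2μt, so t = d/(2μ) = 0.333815 / (2 × 0.0239) = 6.98 Myr.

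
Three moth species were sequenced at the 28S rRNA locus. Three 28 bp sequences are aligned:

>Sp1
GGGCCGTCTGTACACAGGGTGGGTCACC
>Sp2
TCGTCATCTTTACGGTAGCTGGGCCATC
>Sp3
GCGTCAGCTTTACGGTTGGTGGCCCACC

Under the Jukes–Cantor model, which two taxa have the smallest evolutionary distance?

Sp2 and Sp3

Sp1–Sp2: 12/28 differ, p = 0.429, d = 0.635.
Sp1–Sp3: 11/28 differ, p = 0.393, d = 0.556.
Sp2–Sp3: 6/28 differ, p = 0.214, d = 0.252.
The smallest distance is between Sp2 and Sp3.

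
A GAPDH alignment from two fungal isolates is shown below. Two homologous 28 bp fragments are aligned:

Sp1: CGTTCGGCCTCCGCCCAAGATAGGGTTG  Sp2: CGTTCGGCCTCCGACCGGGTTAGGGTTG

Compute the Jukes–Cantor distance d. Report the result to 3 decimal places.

0.158

The sequences differ at 4 of 28 sites (14, 17, 18, 20), so p = 4/28 ≈ 0.142857.
d = −(3/4) ln(1 − 4p/3) = −0.75 ln(1 − 0.190476) = −0.75 ln(0.809524)
  = −0.75 × (-0.211309) = 0.158482 substitutions/site.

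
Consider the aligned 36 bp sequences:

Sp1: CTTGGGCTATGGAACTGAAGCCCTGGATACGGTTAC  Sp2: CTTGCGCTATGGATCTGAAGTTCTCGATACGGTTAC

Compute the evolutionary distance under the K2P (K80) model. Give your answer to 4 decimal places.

Of 36 sites, 2 differences are transitions and 3 are transversions, so P = 2/36 ≈ 0.055556 and Q = 3/36 ≈ 0.083333.
Under the Kimura two-parameter model, d = −½ ln(1 − 2P − Q) − ¼ ln(1 − 2Q).
1 − 2P − Q = 0.805555, giving −½ ln(0.805555) = 0.108112.
1 − 2Q = 0.833334, giving −¼ ln(0.833334) = 0.045580.
d = 0.108112 + 0.045580 = 0.153692.

0.1537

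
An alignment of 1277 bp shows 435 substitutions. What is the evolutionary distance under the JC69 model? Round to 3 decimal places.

0.454

p = 435/1277 ≈ 0.340642.
d = −(3/4) ln(1 − 4p/3) = −0.75 ln(1 − 0.454189) = −0.75 ln(0.545811)
  = −0.75 × (-0.605483) = 0.454112 substitutions/site.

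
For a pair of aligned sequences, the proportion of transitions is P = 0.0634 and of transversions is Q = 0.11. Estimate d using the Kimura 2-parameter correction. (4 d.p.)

Under the Kimura two-parameter model, d = −½ ln(1 − 2P − Q) − ¼ ln(1 − 2Q).
1 − 2P − Q = 0.7632, giving −½ ln(0.7632) = 0.135118.
1 − 2Q = 0.78, giving −¼ ln(0.78) = 0.062115.
d = 0.135118 + 0.062115 = 0.197233.

0.1972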